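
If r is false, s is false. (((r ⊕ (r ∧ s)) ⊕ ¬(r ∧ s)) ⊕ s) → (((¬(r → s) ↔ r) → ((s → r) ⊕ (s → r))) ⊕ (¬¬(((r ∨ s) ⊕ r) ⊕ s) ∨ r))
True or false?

F

r ∧ s = F ∧ F = F
r ⊕ (r ∧ s) = F ⊕ F = F
r ∧ s = F ∧ F = F
¬(r ∧ s) = ¬F = T
(r ⊕ (r ∧ s)) ⊕ ¬(r ∧ s) = F ⊕ T = T
((r ⊕ (r ∧ s)) ⊕ ¬(r ∧ s)) ⊕ s = T ⊕ F = T
r → s = F → F = T
¬(r → s) = ¬T = F
¬(r → s) ↔ r = F ↔ F = T
s → r = F → F = T
s → r = F → F = T
(s → r) ⊕ (s → r) = T ⊕ T = F
(¬(r → s) ↔ r) → ((s → r) ⊕ (s → r)) = T → F = F
r ∨ s = F ∨ F = F
(r ∨ s) ⊕ r = F ⊕ F = F
((r ∨ s) ⊕ r) ⊕ s = F ⊕ F = F
¬(((r ∨ s) ⊕ r) ⊕ s) = ¬F = T
¬¬(((r ∨ s) ⊕ r) ⊕ s) = ¬T = F
¬¬(((r ∨ s) ⊕ r) ⊕ s) ∨ r = F ∨ F = F
((¬(r → s) ↔ r) → ((s → r) ⊕ (s → r))) ⊕ (¬¬(((r ∨ s) ⊕ r) ⊕ s) ∨ r) = F ⊕ F = F
(((r ⊕ (r ∧ s)) ⊕ ¬(r ∧ s)) ⊕ s) → (((¬(r → s) ↔ r) → ((s → r) ⊕ (s → r))) ⊕ (¬¬(((r ∨ s) ⊕ r) ⊕ s) ∨ r)) = T → F = F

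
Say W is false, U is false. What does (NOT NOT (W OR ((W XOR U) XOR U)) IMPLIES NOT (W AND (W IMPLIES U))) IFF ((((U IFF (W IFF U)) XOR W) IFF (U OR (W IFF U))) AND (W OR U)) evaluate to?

W XOR U = F XOR F = F
(W XOR U) XOR U = F XOR F = F
W OR ((W XOR U) XOR U) = F OR F = F
NOT (W OR ((W XOR U) XOR U)) = NOT F = T
NOT NOT (W OR ((W XOR U) XOR U)) = NOT T = F
W IMPLIES U = F IMPLIES F = T
W AND (W IMPLIES U) = F AND T = F
NOT (W AND (W IMPLIES U)) = NOT F = T
NOT NOT (W OR ((W XOR U) XOR U)) IMPLIES NOT (W AND (W IMPLIES U)) = F IMPLIES T = T
W IFF U = F IFF F = T
U IFF (W IFF U) = F IFF T = F
(U IFF (W IFF U)) XOR W = F XOR F = F
W IFF U = F IFF F = T
U OR (W IFF U) = F OR T = T
((U IFF (W IFF U)) XOR W) IFF (U OR (W IFF U)) = F IFF T = F
W OR U = F OR F = F
(((U IFF (W IFF U)) XOR W) IFF (U OR (W IFF U))) AND (W OR U) = F AND F = F
(NOT NOT (W OR ((W XOR U) XOR U)) IMPLIES NOT (W AND (W IMPLIES U))) IFF ((((U IFF (W IFF U)) XOR W) IFF (U OR (W IFF U))) AND (W OR U)) = T IFF F = F

F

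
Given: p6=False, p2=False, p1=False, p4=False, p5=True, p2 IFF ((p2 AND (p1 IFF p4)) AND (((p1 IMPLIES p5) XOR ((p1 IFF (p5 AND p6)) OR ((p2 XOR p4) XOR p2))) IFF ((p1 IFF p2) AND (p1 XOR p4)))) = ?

True

p1 IFF p4 = False IFF False = True
p2 AND (p1 IFF p4) = False AND True = False
p1 IMPLIES p5 = False IMPLIES True = True
p5 AND p6 = True AND False = False
p1 IFF (p5 AND p6) = False IFF False = True
p2 XOR p4 = False XOR False = False
(p2 XOR p4) XOR p2 = False XOR False = False
(p1 IFF (p5 AND p6)) OR ((p2 XOR p4) XOR p2) = True OR False = True
(p1 IMPLIES p5) XOR ((p1 IFF (p5 AND p6)) OR ((p2 XOR p4) XOR p2)) = True XOR True = False
p1 IFF p2 = False IFF False = True
p1 XOR p4 = False XOR False = False
(p1 IFF p2) AND (p1 XOR p4) = True AND False = False
((p1 IMPLIES p5) XOR ((p1 IFF (p5 AND p6)) OR ((p2 XOR p4) XOR p2))) IFF ((p1 IFF p2) AND (p1 XOR p4)) = False IFF False = True
(p2 AND (p1 IFF p4)) AND (((p1 IMPLIES p5) XOR ((p1 IFF (p5 AND p6)) OR ((p2 XOR p4) XOR p2))) IFF ((p1 IFF p2) AND (p1 XOR p4))) = False AND True = False
p2 IFF ((p2 AND (p1 IFF p4)) AND (((p1 IMPLIES p5) XOR ((p1 IFF (p5 AND p6)) OR ((p2 XOR p4) XOR p2))) IFF ((p1 IFF p2) AND (p1 XOR p4)))) = False IFF False = True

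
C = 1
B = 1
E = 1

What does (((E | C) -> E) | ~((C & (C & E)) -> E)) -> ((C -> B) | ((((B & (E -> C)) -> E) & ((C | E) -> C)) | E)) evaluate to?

1

Substituting C=1, B=1, E=1:
E | C = 1 | 1 = 1
(E | C) -> E = 1 -> 1 = 1
C & E = 1 & 1 = 1
C & (C & E) = 1 & 1 = 1
(C & (C & E)) -> E = 1 -> 1 = 1
~((C & (C & E)) -> E) = ~1 = 0
((E | C) -> E) | ~((C & (C & E)) -> E) = 1 | 0 = 1
C -> B = 1 -> 1 = 1
E -> C = 1 -> 1 = 1
B & (E -> C) = 1 & 1 = 1
(B & (E -> C)) -> E = 1 -> 1 = 1
C | E = 1 | 1 = 1
(C | E) -> C = 1 -> 1 = 1
((B & (E -> C)) -> E) & ((C | E) -> C) = 1 & 1 = 1
(((B & (E -> C)) -> E) & ((C | E) -> C)) | E = 1 | 1 = 1
(C -> B) | ((((B & (E -> C)) -> E) & ((C | E) -> C)) | E) = 1 | 1 = 1
(((E | C) -> E) | ~((C & (C & E)) -> E)) -> ((C -> B) | ((((B & (E -> C)) -> E) & ((C | E) -> C)) | E)) = 1 -> 1 = 1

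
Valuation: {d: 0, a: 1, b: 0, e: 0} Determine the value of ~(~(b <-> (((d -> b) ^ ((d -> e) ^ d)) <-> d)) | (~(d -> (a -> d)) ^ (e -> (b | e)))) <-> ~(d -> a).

d -> b = 0 -> 0 = 1
d -> e = 0 -> 0 = 1
(d -> e) ^ d = 1 ^ 0 = 1
(d -> b) ^ ((d -> e) ^ d) = 1 ^ 1 = 0
((d -> b) ^ ((d -> e) ^ d)) <-> d = 0 <-> 0 = 1
b <-> (((d -> b) ^ ((d -> e) ^ d)) <-> d) = 0 <-> 1 = 0
~(b <-> (((d -> b) ^ ((d -> e) ^ d)) <-> d)) = ~0 = 1
a -> d = 1 -> 0 = 0
d -> (a -> d) = 0 -> 0 = 1
~(d -> (a -> d)) = ~1 = 0
b | e = 0 | 0 = 0
e -> (b | e) = 0 -> 0 = 1
~(d -> (a -> d)) ^ (e -> (b | e)) = 0 ^ 1 = 1
~(b <-> (((d -> b) ^ ((d -> e) ^ d)) <-> d)) | (~(d -> (a -> d)) ^ (e -> (b | e))) = 1 | 1 = 1
~(~(b <-> (((d -> b) ^ ((d -> e) ^ d)) <-> d)) | (~(d -> (a -> d)) ^ (e -> (b | e)))) = ~1 = 0
d -> a = 0 -> 1 = 1
~(d -> a) = ~1 = 0
~(~(b <-> (((d -> b) ^ ((d -> e) ^ d)) <-> d)) | (~(d -> (a -> d)) ^ (e -> (b | e)))) <-> ~(d -> a) = 0 <-> 0 = 1

1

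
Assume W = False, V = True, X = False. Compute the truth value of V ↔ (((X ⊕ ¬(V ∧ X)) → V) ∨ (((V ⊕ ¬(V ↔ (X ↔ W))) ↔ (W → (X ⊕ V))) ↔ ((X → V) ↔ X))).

V ∧ X = True ∧ False = False
¬(V ∧ X) = ¬False = True
X ⊕ ¬(V ∧ X) = False ⊕ True = True
(X ⊕ ¬(V ∧ X)) → V = True → True = True
X ↔ W = False ↔ False = True
V ↔ (X ↔ W) = True ↔ True = True
¬(V ↔ (X ↔ W)) = ¬True = False
V ⊕ ¬(V ↔ (X ↔ W)) = True ⊕ False = True
X ⊕ V = False ⊕ True = True
W → (X ⊕ V) = False → True = True
(V ⊕ ¬(V ↔ (X ↔ W))) ↔ (W → (X ⊕ V)) = True ↔ True = True
X → V = False → True = True
(X → V) ↔ X = True ↔ False = False
((V ⊕ ¬(V ↔ (X ↔ W))) ↔ (W → (X ⊕ V))) ↔ ((X → V) ↔ X) = True ↔ False = False
((X ⊕ ¬(V ∧ X)) → V) ∨ (((V ⊕ ¬(V ↔ (X ↔ W))) ↔ (W → (X ⊕ V))) ↔ ((X → V) ↔ X)) = True ∨ False = True
V ↔ (((X ⊕ ¬(V ∧ X)) → V) ∨ (((V ⊕ ¬(V ↔ (X ↔ W))) ↔ (W → (X ⊕ V))) ↔ ((X → V) ↔ X))) = True ↔ True = True

True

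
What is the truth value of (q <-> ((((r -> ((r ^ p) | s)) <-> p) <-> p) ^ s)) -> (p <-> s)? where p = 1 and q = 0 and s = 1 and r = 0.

r ^ p = 0 ^ 1 = 1
(r ^ p) | s = 1 | 1 = 1
r -> ((r ^ p) | s) = 0 -> 1 = 1
(r -> ((r ^ p) | s)) <-> p = 1 <-> 1 = 1
((r -> ((r ^ p) | s)) <-> p) <-> p = 1 <-> 1 = 1
(((r -> ((r ^ p) | s)) <-> p) <-> p) ^ s = 1 ^ 1 = 0
q <-> ((((r -> ((r ^ p) | s)) <-> p) <-> p) ^ s) = 0 <-> 0 = 1
p <-> s = 1 <-> 1 = 1
(q <-> ((((r -> ((r ^ p) | s)) <-> p) <-> p) ^ s)) -> (p <-> s) = 1 -> 1 = 1

1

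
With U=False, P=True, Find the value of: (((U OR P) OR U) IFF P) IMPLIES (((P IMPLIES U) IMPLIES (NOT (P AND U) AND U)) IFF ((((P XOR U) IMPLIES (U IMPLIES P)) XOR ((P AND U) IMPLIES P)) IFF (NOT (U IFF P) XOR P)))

True

U OR P = False OR True = True
(U OR P) OR U = True OR False = True
((U OR P) OR U) IFF P = True IFF True = True
P IMPLIES U = True IMPLIES False = False
P AND U = True AND False = False
NOT (P AND U) = NOT False = True
NOT (P AND U) AND U = True AND False = False
(P IMPLIES U) IMPLIES (NOT (P AND U) AND U) = False IMPLIES False = True
P XOR U = True XOR False = True
U IMPLIES P = False IMPLIES True = True
(P XOR U) IMPLIES (U IMPLIES P) = True IMPLIES True = True
P AND U = True AND False = False
(P AND U) IMPLIES P = False IMPLIES True = True
((P XOR U) IMPLIES (U IMPLIES P)) XOR ((P AND U) IMPLIES P) = True XOR True = False
U IFF P = False IFF True = False
NOT (U IFF P) = NOT False = True
NOT (U IFF P) XOR P = True XOR True = False
(((P XOR U) IMPLIES (U IMPLIES P)) XOR ((P AND U) IMPLIES P)) IFF (NOT (U IFF P) XOR P) = False IFF False = True
((P IMPLIES U) IMPLIES (NOT (P AND U) AND U)) IFF ((((P XOR U) IMPLIES (U IMPLIES P)) XOR ((P AND U) IMPLIES P)) IFF (NOT (U IFF P) XOR P)) = True IFF True = True
(((U OR P) OR U) IFF P) IMPLIES (((P IMPLIES U) IMPLIES (NOT (P AND U) AND U)) IFF ((((P XOR U) IMPLIES (U IMPLIES P)) XOR ((P AND U) IMPLIES P)) IFF (NOT (U IFF P) XOR P))) = True IMPLIES True = True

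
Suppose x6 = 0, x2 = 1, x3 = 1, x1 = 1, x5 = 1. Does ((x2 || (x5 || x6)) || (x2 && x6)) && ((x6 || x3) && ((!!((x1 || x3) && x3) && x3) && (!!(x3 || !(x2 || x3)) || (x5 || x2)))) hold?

1

x5 || x6 = 1 || 0 = 1
x2 || (x5 || x6) = 1 || 1 = 1
x2 && x6 = 1 && 0 = 0
(x2 || (x5 || x6)) || (x2 && x6) = 1 || 0 = 1
x6 || x3 = 0 || 1 = 1
x1 || x3 = 1 || 1 = 1
(x1 || x3) && x3 = 1 && 1 = 1
!((x1 || x3) && x3) = !1 = 0
!!((x1 || x3) && x3) = !0 = 1
!!((x1 || x3) && x3) && x3 = 1 && 1 = 1
x2 || x3 = 1 || 1 = 1
!(x2 || x3) = !1 = 0
x3 || !(x2 || x3) = 1 || 0 = 1
!(x3 || !(x2 || x3)) = !1 = 0
!!(x3 || !(x2 || x3)) = !0 = 1
x5 || x2 = 1 || 1 = 1
!!(x3 || !(x2 || x3)) || (x5 || x2) = 1 || 1 = 1
(!!((x1 || x3) && x3) && x3) && (!!(x3 || !(x2 || x3)) || (x5 || x2)) = 1 && 1 = 1
(x6 || x3) && ((!!((x1 || x3) && x3) && x3) && (!!(x3 || !(x2 || x3)) || (x5 || x2))) = 1 && 1 = 1
((x2 || (x5 || x6)) || (x2 && x6)) && ((x6 || x3) && ((!!((x1 || x3) && x3) && x3) && (!!(x3 || !(x2 || x3)) || (x5 || x2)))) = 1 && 1 = 1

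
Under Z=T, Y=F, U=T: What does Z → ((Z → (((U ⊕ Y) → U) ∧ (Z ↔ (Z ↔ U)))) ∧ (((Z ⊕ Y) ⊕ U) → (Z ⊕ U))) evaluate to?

T

Substituting Z=T, Y=F, U=T:
U ⊕ Y = T ⊕ F = T
(U ⊕ Y) → U = T → T = T
Z ↔ U = T ↔ T = T
Z ↔ (Z ↔ U) = T ↔ T = T
((U ⊕ Y) → U) ∧ (Z ↔ (Z ↔ U)) = T ∧ T = T
Z → (((U ⊕ Y) → U) ∧ (Z ↔ (Z ↔ U))) = T → T = T
Z ⊕ Y = T ⊕ F = T
(Z ⊕ Y) ⊕ U = T ⊕ T = F
Z ⊕ U = T ⊕ T = F
((Z ⊕ Y) ⊕ U) → (Z ⊕ U) = F → F = T
(Z → (((U ⊕ Y) → U) ∧ (Z ↔ (Z ↔ U)))) ∧ (((Z ⊕ Y) ⊕ U) → (Z ⊕ U)) = T ∧ T = T
Z → ((Z → (((U ⊕ Y) → U) ∧ (Z ↔ (Z ↔ U)))) ∧ (((Z ⊕ Y) ⊕ U) → (Z ⊕ U))) = T → T = T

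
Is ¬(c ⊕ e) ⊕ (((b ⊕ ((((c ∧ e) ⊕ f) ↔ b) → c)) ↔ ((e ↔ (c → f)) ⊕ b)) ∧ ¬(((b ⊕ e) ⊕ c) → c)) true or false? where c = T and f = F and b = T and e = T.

Substituting c=T, f=F, b=T, e=T:
c ⊕ e = T ⊕ T = F
¬(c ⊕ e) = ¬F = T
c ∧ e = T ∧ T = T
(c ∧ e) ⊕ f = T ⊕ F = T
((c ∧ e) ⊕ f) ↔ b = T ↔ T = T
(((c ∧ e) ⊕ f) ↔ b) → c = T → T = T
b ⊕ ((((c ∧ e) ⊕ f) ↔ b) → c) = T ⊕ T = F
c → f = T → F = F
e ↔ (c → f) = T ↔ F = F
(e ↔ (c → f)) ⊕ b = F ⊕ T = T
(b ⊕ ((((c ∧ e) ⊕ f) ↔ b) → c)) ↔ ((e ↔ (c → f)) ⊕ b) = F ↔ T = F
b ⊕ e = T ⊕ T = F
(b ⊕ e) ⊕ c = F ⊕ T = T
((b ⊕ e) ⊕ c) → c = T → T = T
¬(((b ⊕ e) ⊕ c) → c) = ¬T = F
((b ⊕ ((((c ∧ e) ⊕ f) ↔ b) → c)) ↔ ((e ↔ (c → f)) ⊕ b)) ∧ ¬(((b ⊕ e) ⊕ c) → c) = F ∧ F = F
¬(c ⊕ e) ⊕ (((b ⊕ ((((c ∧ e) ⊕ f) ↔ b) → c)) ↔ ((e ↔ (c → f)) ⊕ b)) ∧ ¬(((b ⊕ e) ⊕ c) → c)) = T ⊕ F = T

T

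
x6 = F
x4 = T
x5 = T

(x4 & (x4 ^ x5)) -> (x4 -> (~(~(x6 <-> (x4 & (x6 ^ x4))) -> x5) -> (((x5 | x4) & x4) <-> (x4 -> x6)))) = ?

T

x4 ^ x5 = T ^ T = F
x4 & (x4 ^ x5) = T & F = F
x6 ^ x4 = F ^ T = T
x4 & (x6 ^ x4) = T & T = T
x6 <-> (x4 & (x6 ^ x4)) = F <-> T = F
~(x6 <-> (x4 & (x6 ^ x4))) = ~F = T
~(x6 <-> (x4 & (x6 ^ x4))) -> x5 = T -> T = T
~(~(x6 <-> (x4 & (x6 ^ x4))) -> x5) = ~T = F
x5 | x4 = T | T = T
(x5 | x4) & x4 = T & T = T
x4 -> x6 = T -> F = F
((x5 | x4) & x4) <-> (x4 -> x6) = T <-> F = F
~(~(x6 <-> (x4 & (x6 ^ x4))) -> x5) -> (((x5 | x4) & x4) <-> (x4 -> x6)) = F -> F = T
x4 -> (~(~(x6 <-> (x4 & (x6 ^ x4))) -> x5) -> (((x5 | x4) & x4) <-> (x4 -> x6))) = T -> T = T
(x4 & (x4 ^ x5)) -> (x4 -> (~(~(x6 <-> (x4 & (x6 ^ x4))) -> x5) -> (((x5 | x4) & x4) <-> (x4 -> x6)))) = F -> T = T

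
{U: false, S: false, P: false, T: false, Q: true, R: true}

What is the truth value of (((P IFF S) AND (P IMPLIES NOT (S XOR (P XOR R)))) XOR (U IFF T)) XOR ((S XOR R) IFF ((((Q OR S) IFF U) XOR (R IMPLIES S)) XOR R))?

P IFF S = false IFF false = true
P XOR R = false XOR true = true
S XOR (P XOR R) = false XOR true = true
NOT (S XOR (P XOR R)) = NOT true = false
P IMPLIES NOT (S XOR (P XOR R)) = false IMPLIES false = true
(P IFF S) AND (P IMPLIES NOT (S XOR (P XOR R))) = true AND true = true
U IFF T = false IFF false = true
((P IFF S) AND (P IMPLIES NOT (S XOR (P XOR R)))) XOR (U IFF T) = true XOR true = false
S XOR R = false XOR true = true
Q OR S = true OR false = true
(Q OR S) IFF U = true IFF false = false
R IMPLIES S = true IMPLIES false = false
((Q OR S) IFF U) XOR (R IMPLIES S) = false XOR false = false
(((Q OR S) IFF U) XOR (R IMPLIES S)) XOR R = false XOR true = true
(S XOR R) IFF ((((Q OR S) IFF U) XOR (R IMPLIES S)) XOR R) = true IFF true = true
(((P IFF S) AND (P IMPLIES NOT (S XOR (P XOR R)))) XOR (U IFF T)) XOR ((S XOR R) IFF ((((Q OR S) IFF U) XOR (R IMPLIES S)) XOR R)) = false XOR true = true

true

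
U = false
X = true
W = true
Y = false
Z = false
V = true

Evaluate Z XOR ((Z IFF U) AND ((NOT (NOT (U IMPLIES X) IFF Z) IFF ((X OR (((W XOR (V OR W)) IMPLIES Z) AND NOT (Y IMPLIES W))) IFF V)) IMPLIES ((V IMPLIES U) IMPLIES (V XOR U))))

true

Z IFF U = false IFF false = true
U IMPLIES X = false IMPLIES true = true
NOT (U IMPLIES X) = NOT true = false
NOT (U IMPLIES X) IFF Z = false IFF false = true
NOT (NOT (U IMPLIES X) IFF Z) = NOT true = false
V OR W = true OR true = true
W XOR (V OR W) = true XOR true = false
(W XOR (V OR W)) IMPLIES Z = false IMPLIES false = true
Y IMPLIES W = false IMPLIES true = true
NOT (Y IMPLIES W) = NOT true = false
((W XOR (V OR W)) IMPLIES Z) AND NOT (Y IMPLIES W) = true AND false = false
X OR (((W XOR (V OR W)) IMPLIES Z) AND NOT (Y IMPLIES W)) = true OR false = true
(X OR (((W XOR (V OR W)) IMPLIES Z) AND NOT (Y IMPLIES W))) IFF V = true IFF true = true
NOT (NOT (U IMPLIES X) IFF Z) IFF ((X OR (((W XOR (V OR W)) IMPLIES Z) AND NOT (Y IMPLIES W))) IFF V) = false IFF true = false
V IMPLIES U = true IMPLIES false = false
V XOR U = true XOR false = true
(V IMPLIES U) IMPLIES (V XOR U) = false IMPLIES true = true
(NOT (NOT (U IMPLIES X) IFF Z) IFF ((X OR (((W XOR (V OR W)) IMPLIES Z) AND NOT (Y IMPLIES W))) IFF V)) IMPLIES ((V IMPLIES U) IMPLIES (V XOR U)) = false IMPLIES true = true
(Z IFF U) AND ((NOT (NOT (U IMPLIES X) IFF Z) IFF ((X OR (((W XOR (V OR W)) IMPLIES Z) AND NOT (Y IMPLIES W))) IFF V)) IMPLIES ((V IMPLIES U) IMPLIES (V XOR U))) = true AND true = true
Z XOR ((Z IFF U) AND ((NOT (NOT (U IMPLIES X) IFF Z) IFF ((X OR (((W XOR (V OR W)) IMPLIES Z) AND NOT (Y IMPLIES W))) IFF V)) IMPLIES ((V IMPLIES U) IMPLIES (V XOR U)))) = false XOR true = true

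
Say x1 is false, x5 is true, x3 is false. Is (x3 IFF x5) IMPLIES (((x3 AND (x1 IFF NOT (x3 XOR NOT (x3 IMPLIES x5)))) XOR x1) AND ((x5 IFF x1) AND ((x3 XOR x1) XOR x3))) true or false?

x3 IFF x5 = false IFF true = false
x3 IMPLIES x5 = false IMPLIES true = true
NOT (x3 IMPLIES x5) = NOT true = false
x3 XOR NOT (x3 IMPLIES x5) = false XOR false = false
NOT (x3 XOR NOT (x3 IMPLIES x5)) = NOT false = true
x1 IFF NOT (x3 XOR NOT (x3 IMPLIES x5)) = false IFF true = false
x3 AND (x1 IFF NOT (x3 XOR NOT (x3 IMPLIES x5))) = false AND false = false
(x3 AND (x1 IFF NOT (x3 XOR NOT (x3 IMPLIES x5)))) XOR x1 = false XOR false = false
x5 IFF x1 = true IFF false = false
x3 XOR x1 = false XOR false = false
(x3 XOR x1) XOR x3 = false XOR false = false
(x5 IFF x1) AND ((x3 XOR x1) XOR x3) = false AND false = false
((x3 AND (x1 IFF NOT (x3 XOR NOT (x3 IMPLIES x5)))) XOR x1) AND ((x5 IFF x1) AND ((x3 XOR x1) XOR x3)) = false AND false = false
(x3 IFF x5) IMPLIES (((x3 AND (x1 IFF NOT (x3 XOR NOT (x3 IMPLIES x5)))) XOR x1) AND ((x5 IFF x1) AND ((x3 XOR x1) XOR x3))) = false IMPLIES false = true

true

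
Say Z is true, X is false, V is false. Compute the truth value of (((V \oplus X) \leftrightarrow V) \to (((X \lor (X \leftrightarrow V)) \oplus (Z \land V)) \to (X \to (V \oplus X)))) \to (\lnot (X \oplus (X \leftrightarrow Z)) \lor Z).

\text{True}

V \oplus X = \text{False} \oplus \text{False} = \text{False}
(V \oplus X) \leftrightarrow V = \text{False} \leftrightarrow \text{False} = \text{True}
X \leftrightarrow V = \text{False} \leftrightarrow \text{False} = \text{True}
X \lor (X \leftrightarrow V) = \text{False} \lor \text{True} = \text{True}
Z \land V = \text{True} \land \text{False} = \text{False}
(X \lor (X \leftrightarrow V)) \oplus (Z \land V) = \text{True} \oplus \text{False} = \text{True}
V \oplus X = \text{False} \oplus \text{False} = \text{False}
X \to (V \oplus X) = \text{False} \to \text{False} = \text{True}
((X \lor (X \leftrightarrow V)) \oplus (Z \land V)) \to (X \to (V \oplus X)) = \text{True} \to \text{True} = \text{True}
((V \oplus X) \leftrightarrow V) \to (((X \lor (X \leftrightarrow V)) \oplus (Z \land V)) \to (X \to (V \oplus X))) = \text{True} \to \text{True} = \text{True}
X \leftrightarrow Z = \text{False} \leftrightarrow \text{True} = \text{False}
X \oplus (X \leftrightarrow Z) = \text{False} \oplus \text{False} = \text{False}
\lnot (X \oplus (X \leftrightarrow Z)) = \lnot \text{False} = \text{True}
\lnot (X \oplus (X \leftrightarrow Z)) \lor Z = \text{True} \lor \text{True} = \text{True}
(((V \oplus X) \leftrightarrow V) \to (((X \lor (X \leftrightarrow V)) \oplus (Z \land V)) \to (X \to (V \oplus X)))) \to (\lnot (X \oplus (X \leftrightarrow Z)) \lor Z) = \text{True} \to \text{True} = \text{True}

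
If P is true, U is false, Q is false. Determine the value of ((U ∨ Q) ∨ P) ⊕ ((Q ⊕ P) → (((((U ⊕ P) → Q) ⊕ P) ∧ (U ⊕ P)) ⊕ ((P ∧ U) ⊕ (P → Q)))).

U ∨ Q = F ∨ F = F
(U ∨ Q) ∨ P = F ∨ T = T
Q ⊕ P = F ⊕ T = T
U ⊕ P = F ⊕ T = T
(U ⊕ P) → Q = T → F = F
((U ⊕ P) → Q) ⊕ P = F ⊕ T = T
U ⊕ P = F ⊕ T = T
(((U ⊕ P) → Q) ⊕ P) ∧ (U ⊕ P) = T ∧ T = T
P ∧ U = T ∧ F = F
P → Q = T → F = F
(P ∧ U) ⊕ (P → Q) = F ⊕ F = F
((((U ⊕ P) → Q) ⊕ P) ∧ (U ⊕ P)) ⊕ ((P ∧ U) ⊕ (P → Q)) = T ⊕ F = T
(Q ⊕ P) → (((((U ⊕ P) → Q) ⊕ P) ∧ (U ⊕ P)) ⊕ ((P ∧ U) ⊕ (P → Q))) = T → T = T
((U ∨ Q) ∨ P) ⊕ ((Q ⊕ P) → (((((U ⊕ P) → Q) ⊕ P) ∧ (U ⊕ P)) ⊕ ((P ∧ U) ⊕ (P → Q)))) = T ⊕ T = F

F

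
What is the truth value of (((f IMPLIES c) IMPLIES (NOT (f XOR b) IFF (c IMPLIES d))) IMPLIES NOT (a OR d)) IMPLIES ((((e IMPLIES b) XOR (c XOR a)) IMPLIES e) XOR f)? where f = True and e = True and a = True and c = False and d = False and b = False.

True

Substituting f=True, e=True, a=True, c=False, d=False, b=False:
f IMPLIES c = True IMPLIES False = False
f XOR b = True XOR False = True
NOT (f XOR b) = NOT True = False
c IMPLIES d = False IMPLIES False = True
NOT (f XOR b) IFF (c IMPLIES d) = False IFF True = False
(f IMPLIES c) IMPLIES (NOT (f XOR b) IFF (c IMPLIES d)) = False IMPLIES False = True
a OR d = True OR False = True
NOT (a OR d) = NOT True = False
((f IMPLIES c) IMPLIES (NOT (f XOR b) IFF (c IMPLIES d))) IMPLIES NOT (a OR d) = True IMPLIES False = False
e IMPLIES b = True IMPLIES False = False
c XOR a = False XOR True = True
(e IMPLIES b) XOR (c XOR a) = False XOR True = True
((e IMPLIES b) XOR (c XOR a)) IMPLIES e = True IMPLIES True = True
(((e IMPLIES b) XOR (c XOR a)) IMPLIES e) XOR f = True XOR True = False
(((f IMPLIES c) IMPLIES (NOT (f XOR b) IFF (c IMPLIES d))) IMPLIES NOT (a OR d)) IMPLIES ((((e IMPLIES b) XOR (c XOR a)) IMPLIES e) XOR f) = False IMPLIES False = True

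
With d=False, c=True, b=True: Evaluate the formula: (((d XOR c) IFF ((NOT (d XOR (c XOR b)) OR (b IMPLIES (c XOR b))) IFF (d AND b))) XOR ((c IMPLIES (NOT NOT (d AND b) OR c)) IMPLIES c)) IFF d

d XOR c = False XOR True = True
c XOR b = True XOR True = False
d XOR (c XOR b) = False XOR False = False
NOT (d XOR (c XOR b)) = NOT False = True
c XOR b = True XOR True = False
b IMPLIES (c XOR b) = True IMPLIES False = False
NOT (d XOR (c XOR b)) OR (b IMPLIES (c XOR b)) = True OR False = True
d AND b = False AND True = False
(NOT (d XOR (c XOR b)) OR (b IMPLIES (c XOR b))) IFF (d AND b) = True IFF False = False
(d XOR c) IFF ((NOT (d XOR (c XOR b)) OR (b IMPLIES (c XOR b))) IFF (d AND b)) = True IFF False = False
d AND b = False AND True = False
NOT (d AND b) = NOT False = True
NOT NOT (d AND b) = NOT True = False
NOT NOT (d AND b) OR c = False OR True = True
c IMPLIES (NOT NOT (d AND b) OR c) = True IMPLIES True = True
(c IMPLIES (NOT NOT (d AND b) OR c)) IMPLIES c = True IMPLIES True = True
((d XOR c) IFF ((NOT (d XOR (c XOR b)) OR (b IMPLIES (c XOR b))) IFF (d AND b))) XOR ((c IMPLIES (NOT NOT (d AND b) OR c)) IMPLIES c) = False XOR True = True
(((d XOR c) IFF ((NOT (d XOR (c XOR b)) OR (b IMPLIES (c XOR b))) IFF (d AND b))) XOR ((c IMPLIES (NOT NOT (d AND b) OR c)) IMPLIES c)) IFF d = True IFF False = False

False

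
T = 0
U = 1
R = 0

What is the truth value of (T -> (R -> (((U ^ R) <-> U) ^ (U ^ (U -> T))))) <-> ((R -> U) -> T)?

0

U ^ R = 1 ^ 0 = 1
(U ^ R) <-> U = 1 <-> 1 = 1
U -> T = 1 -> 0 = 0
U ^ (U -> T) = 1 ^ 0 = 1
((U ^ R) <-> U) ^ (U ^ (U -> T)) = 1 ^ 1 = 0
R -> (((U ^ R) <-> U) ^ (U ^ (U -> T))) = 0 -> 0 = 1
T -> (R -> (((U ^ R) <-> U) ^ (U ^ (U -> T)))) = 0 -> 1 = 1
R -> U = 0 -> 1 = 1
(R -> U) -> T = 1 -> 0 = 0
(T -> (R -> (((U ^ R) <-> U) ^ (U ^ (U -> T))))) <-> ((R -> U) -> T) = 1 <-> 0 = 0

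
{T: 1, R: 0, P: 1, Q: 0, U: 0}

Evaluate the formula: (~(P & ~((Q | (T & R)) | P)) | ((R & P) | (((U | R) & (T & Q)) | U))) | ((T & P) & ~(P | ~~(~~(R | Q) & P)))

Substituting T=1, R=0, P=1, Q=0, U=0:
T & R = 1 & 0 = 0
Q | (T & R) = 0 | 0 = 0
(Q | (T & R)) | P = 0 | 1 = 1
~((Q | (T & R)) | P) = ~1 = 0
P & ~((Q | (T & R)) | P) = 1 & 0 = 0
~(P & ~((Q | (T & R)) | P)) = ~0 = 1
R & P = 0 & 1 = 0
U | R = 0 | 0 = 0
T & Q = 1 & 0 = 0
(U | R) & (T & Q) = 0 & 0 = 0
((U | R) & (T & Q)) | U = 0 | 0 = 0
(R & P) | (((U | R) & (T & Q)) | U) = 0 | 0 = 0
~(P & ~((Q | (T & R)) | P)) | ((R & P) | (((U | R) & (T & Q)) | U)) = 1 | 0 = 1
T & P = 1 & 1 = 1
R | Q = 0 | 0 = 0
~(R | Q) = ~0 = 1
~~(R | Q) = ~1 = 0
~~(R | Q) & P = 0 & 1 = 0
~(~~(R | Q) & P) = ~0 = 1
~~(~~(R | Q) & P) = ~1 = 0
P | ~~(~~(R | Q) & P) = 1 | 0 = 1
~(P | ~~(~~(R | Q) & P)) = ~1 = 0
(T & P) & ~(P | ~~(~~(R | Q) & P)) = 1 & 0 = 0
(~(P & ~((Q | (T & R)) | P)) | ((R & P) | (((U | R) & (T & Q)) | U))) | ((T & P) & ~(P | ~~(~~(R | Q) & P))) = 1 | 0 = 1

1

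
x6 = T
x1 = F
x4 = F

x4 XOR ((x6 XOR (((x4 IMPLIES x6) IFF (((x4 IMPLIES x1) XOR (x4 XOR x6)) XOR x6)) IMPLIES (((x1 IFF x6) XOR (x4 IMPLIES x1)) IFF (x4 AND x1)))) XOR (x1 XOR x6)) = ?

x4 IMPLIES x6 = F IMPLIES T = T
x4 IMPLIES x1 = F IMPLIES F = T
x4 XOR x6 = F XOR T = T
(x4 IMPLIES x1) XOR (x4 XOR x6) = T XOR T = F
((x4 IMPLIES x1) XOR (x4 XOR x6)) XOR x6 = F XOR T = T
(x4 IMPLIES x6) IFF (((x4 IMPLIES x1) XOR (x4 XOR x6)) XOR x6) = T IFF T = T
x1 IFF x6 = F IFF T = F
x4 IMPLIES x1 = F IMPLIES F = T
(x1 IFF x6) XOR (x4 IMPLIES x1) = F XOR T = T
x4 AND x1 = F AND F = F
((x1 IFF x6) XOR (x4 IMPLIES x1)) IFF (x4 AND x1) = T IFF F = F
((x4 IMPLIES x6) IFF (((x4 IMPLIES x1) XOR (x4 XOR x6)) XOR x6)) IMPLIES (((x1 IFF x6) XOR (x4 IMPLIES x1)) IFF (x4 AND x1)) = T IMPLIES F = F
x6 XOR (((x4 IMPLIES x6) IFF (((x4 IMPLIES x1) XOR (x4 XOR x6)) XOR x6)) IMPLIES (((x1 IFF x6) XOR (x4 IMPLIES x1)) IFF (x4 AND x1))) = T XOR F = T
x1 XOR x6 = F XOR T = T
(x6 XOR (((x4 IMPLIES x6) IFF (((x4 IMPLIES x1) XOR (x4 XOR x6)) XOR x6)) IMPLIES (((x1 IFF x6) XOR (x4 IMPLIES x1)) IFF (x4 AND x1)))) XOR (x1 XOR x6) = T XOR T = F
x4 XOR ((x6 XOR (((x4 IMPLIES x6) IFF (((x4 IMPLIES x1) XOR (x4 XOR x6)) XOR x6)) IMPLIES (((x1 IFF x6) XOR (x4 IMPLIES x1)) IFF (x4 AND x1)))) XOR (x1 XOR x6)) = F XOR F = F

F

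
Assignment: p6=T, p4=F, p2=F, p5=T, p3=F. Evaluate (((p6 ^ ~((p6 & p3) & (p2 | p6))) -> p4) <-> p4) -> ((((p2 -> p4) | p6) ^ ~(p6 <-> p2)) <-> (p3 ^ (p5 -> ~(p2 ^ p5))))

T

p6 & p3 = T & F = F
p2 | p6 = F | T = T
(p6 & p3) & (p2 | p6) = F & T = F
~((p6 & p3) & (p2 | p6)) = ~F = T
p6 ^ ~((p6 & p3) & (p2 | p6)) = T ^ T = F
(p6 ^ ~((p6 & p3) & (p2 | p6))) -> p4 = F -> F = T
((p6 ^ ~((p6 & p3) & (p2 | p6))) -> p4) <-> p4 = T <-> F = F
p2 -> p4 = F -> F = T
(p2 -> p4) | p6 = T | T = T
p6 <-> p2 = T <-> F = F
~(p6 <-> p2) = ~F = T
((p2 -> p4) | p6) ^ ~(p6 <-> p2) = T ^ T = F
p2 ^ p5 = F ^ T = T
~(p2 ^ p5) = ~T = F
p5 -> ~(p2 ^ p5) = T -> F = F
p3 ^ (p5 -> ~(p2 ^ p5)) = F ^ F = F
(((p2 -> p4) | p6) ^ ~(p6 <-> p2)) <-> (p3 ^ (p5 -> ~(p2 ^ p5))) = F <-> F = T
(((p6 ^ ~((p6 & p3) & (p2 | p6))) -> p4) <-> p4) -> ((((p2 -> p4) | p6) ^ ~(p6 <-> p2)) <-> (p3 ^ (p5 -> ~(p2 ^ p5)))) = F -> T = T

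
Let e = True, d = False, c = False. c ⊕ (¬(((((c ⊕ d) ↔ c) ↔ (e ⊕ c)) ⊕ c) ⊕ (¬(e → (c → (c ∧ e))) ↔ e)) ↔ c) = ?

c ⊕ d = False ⊕ False = False
(c ⊕ d) ↔ c = False ↔ False = True
e ⊕ c = True ⊕ False = True
((c ⊕ d) ↔ c) ↔ (e ⊕ c) = True ↔ True = True
(((c ⊕ d) ↔ c) ↔ (e ⊕ c)) ⊕ c = True ⊕ False = True
c ∧ e = False ∧ True = False
c → (c ∧ e) = False → False = True
e → (c → (c ∧ e)) = True → True = True
¬(e → (c → (c ∧ e))) = ¬True = False
¬(e → (c → (c ∧ e))) ↔ e = False ↔ True = False
((((c ⊕ d) ↔ c) ↔ (e ⊕ c)) ⊕ c) ⊕ (¬(e → (c → (c ∧ e))) ↔ e) = True ⊕ False = True
¬(((((c ⊕ d) ↔ c) ↔ (e ⊕ c)) ⊕ c) ⊕ (¬(e → (c → (c ∧ e))) ↔ e)) = ¬True = False
¬(((((c ⊕ d) ↔ c) ↔ (e ⊕ c)) ⊕ c) ⊕ (¬(e → (c → (c ∧ e))) ↔ e)) ↔ c = False ↔ False = True
c ⊕ (¬(((((c ⊕ d) ↔ c) ↔ (e ⊕ c)) ⊕ c) ⊕ (¬(e → (c → (c ∧ e))) ↔ e)) ↔ c) = False ⊕ True = True

True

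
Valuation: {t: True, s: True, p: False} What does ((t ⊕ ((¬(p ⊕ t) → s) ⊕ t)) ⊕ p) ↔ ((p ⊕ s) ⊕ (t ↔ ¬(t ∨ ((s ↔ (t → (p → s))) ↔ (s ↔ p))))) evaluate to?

True

Substituting t=True, s=True, p=False:
p ⊕ t = False ⊕ True = True
¬(p ⊕ t) = ¬True = False
¬(p ⊕ t) → s = False → True = True
(¬(p ⊕ t) → s) ⊕ t = True ⊕ True = False
t ⊕ ((¬(p ⊕ t) → s) ⊕ t) = True ⊕ False = True
(t ⊕ ((¬(p ⊕ t) → s) ⊕ t)) ⊕ p = True ⊕ False = True
p ⊕ s = False ⊕ True = True
p → s = False → True = True
t → (p → s) = True → True = True
s ↔ (t → (p → s)) = True ↔ True = True
s ↔ p = True ↔ False = False
(s ↔ (t → (p → s))) ↔ (s ↔ p) = True ↔ False = False
t ∨ ((s ↔ (t → (p → s))) ↔ (s ↔ p)) = True ∨ False = True
¬(t ∨ ((s ↔ (t → (p → s))) ↔ (s ↔ p))) = ¬True = False
t ↔ ¬(t ∨ ((s ↔ (t → (p → s))) ↔ (s ↔ p))) = True ↔ False = False
(p ⊕ s) ⊕ (t ↔ ¬(t ∨ ((s ↔ (t → (p → s))) ↔ (s ↔ p)))) = True ⊕ False = True
((t ⊕ ((¬(p ⊕ t) → s) ⊕ t)) ⊕ p) ↔ ((p ⊕ s) ⊕ (t ↔ ¬(t ∨ ((s ↔ (t → (p → s))) ↔ (s ↔ p))))) = True ↔ True = True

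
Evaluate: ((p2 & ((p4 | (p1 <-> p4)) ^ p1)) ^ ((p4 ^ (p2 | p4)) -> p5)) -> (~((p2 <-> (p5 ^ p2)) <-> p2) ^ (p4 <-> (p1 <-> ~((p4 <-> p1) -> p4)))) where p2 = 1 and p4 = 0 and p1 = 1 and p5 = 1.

1

p1 <-> p4 = 1 <-> 0 = 0
p4 | (p1 <-> p4) = 0 | 0 = 0
(p4 | (p1 <-> p4)) ^ p1 = 0 ^ 1 = 1
p2 & ((p4 | (p1 <-> p4)) ^ p1) = 1 & 1 = 1
p2 | p4 = 1 | 0 = 1
p4 ^ (p2 | p4) = 0 ^ 1 = 1
(p4 ^ (p2 | p4)) -> p5 = 1 -> 1 = 1
(p2 & ((p4 | (p1 <-> p4)) ^ p1)) ^ ((p4 ^ (p2 | p4)) -> p5) = 1 ^ 1 = 0
p5 ^ p2 = 1 ^ 1 = 0
p2 <-> (p5 ^ p2) = 1 <-> 0 = 0
(p2 <-> (p5 ^ p2)) <-> p2 = 0 <-> 1 = 0
~((p2 <-> (p5 ^ p2)) <-> p2) = ~0 = 1
p4 <-> p1 = 0 <-> 1 = 0
(p4 <-> p1) -> p4 = 0 -> 0 = 1
~((p4 <-> p1) -> p4) = ~1 = 0
p1 <-> ~((p4 <-> p1) -> p4) = 1 <-> 0 = 0
p4 <-> (p1 <-> ~((p4 <-> p1) -> p4)) = 0 <-> 0 = 1
~((p2 <-> (p5 ^ p2)) <-> p2) ^ (p4 <-> (p1 <-> ~((p4 <-> p1) -> p4))) = 1 ^ 1 = 0
((p2 & ((p4 | (p1 <-> p4)) ^ p1)) ^ ((p4 ^ (p2 | p4)) -> p5)) -> (~((p2 <-> (p5 ^ p2)) <-> p2) ^ (p4 <-> (p1 <-> ~((p4 <-> p1) -> p4)))) = 0 -> 0 = 1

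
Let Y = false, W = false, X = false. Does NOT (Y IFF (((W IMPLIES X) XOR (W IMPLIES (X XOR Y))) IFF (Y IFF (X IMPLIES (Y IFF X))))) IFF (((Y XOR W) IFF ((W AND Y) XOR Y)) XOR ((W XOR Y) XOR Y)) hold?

W IMPLIES X = false IMPLIES false = true
X XOR Y = false XOR false = false
W IMPLIES (X XOR Y) = false IMPLIES false = true
(W IMPLIES X) XOR (W IMPLIES (X XOR Y)) = true XOR true = false
Y IFF X = false IFF false = true
X IMPLIES (Y IFF X) = false IMPLIES true = true
Y IFF (X IMPLIES (Y IFF X)) = false IFF true = false
((W IMPLIES X) XOR (W IMPLIES (X XOR Y))) IFF (Y IFF (X IMPLIES (Y IFF X))) = false IFF false = true
Y IFF (((W IMPLIES X) XOR (W IMPLIES (X XOR Y))) IFF (Y IFF (X IMPLIES (Y IFF X)))) = false IFF true = false
NOT (Y IFF (((W IMPLIES X) XOR (W IMPLIES (X XOR Y))) IFF (Y IFF (X IMPLIES (Y IFF X))))) = NOT false = true
Y XOR W = false XOR false = false
W AND Y = false AND false = false
(W AND Y) XOR Y = false XOR false = false
(Y XOR W) IFF ((W AND Y) XOR Y) = false IFF false = true
W XOR Y = false XOR false = false
(W XOR Y) XOR Y = false XOR false = false
((Y XOR W) IFF ((W AND Y) XOR Y)) XOR ((W XOR Y) XOR Y) = true XOR false = true
NOT (Y IFF (((W IMPLIES X) XOR (W IMPLIES (X XOR Y))) IFF (Y IFF (X IMPLIES (Y IFF X))))) IFF (((Y XOR W) IFF ((W AND Y) XOR Y)) XOR ((W XOR Y) XOR Y)) = true IFF true = true

true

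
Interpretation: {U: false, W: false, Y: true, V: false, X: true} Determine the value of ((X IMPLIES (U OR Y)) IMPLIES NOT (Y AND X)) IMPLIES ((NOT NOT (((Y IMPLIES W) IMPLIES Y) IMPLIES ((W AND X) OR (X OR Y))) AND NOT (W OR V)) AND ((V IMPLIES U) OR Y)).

Substituting U=false, W=false, Y=true, V=false, X=true:
U OR Y = false OR true = true
X IMPLIES (U OR Y) = true IMPLIES true = true
Y AND X = true AND true = true
NOT (Y AND X) = NOT true = false
(X IMPLIES (U OR Y)) IMPLIES NOT (Y AND X) = true IMPLIES false = false
Y IMPLIES W = true IMPLIES false = false
(Y IMPLIES W) IMPLIES Y = false IMPLIES true = true
W AND X = false AND true = false
X OR Y = true OR true = true
(W AND X) OR (X OR Y) = false OR true = true
((Y IMPLIES W) IMPLIES Y) IMPLIES ((W AND X) OR (X OR Y)) = true IMPLIES true = true
NOT (((Y IMPLIES W) IMPLIES Y) IMPLIES ((W AND X) OR (X OR Y))) = NOT true = false
NOT NOT (((Y IMPLIES W) IMPLIES Y) IMPLIES ((W AND X) OR (X OR Y))) = NOT false = true
W OR V = false OR false = false
NOT (W OR V) = NOT false = true
NOT NOT (((Y IMPLIES W) IMPLIES Y) IMPLIES ((W AND X) OR (X OR Y))) AND NOT (W OR V) = true AND true = true
V IMPLIES U = false IMPLIES false = true
(V IMPLIES U) OR Y = true OR true = true
(NOT NOT (((Y IMPLIES W) IMPLIES Y) IMPLIES ((W AND X) OR (X OR Y))) AND NOT (W OR V)) AND ((V IMPLIES U) OR Y) = true AND true = true
((X IMPLIES (U OR Y)) IMPLIES NOT (Y AND X)) IMPLIES ((NOT NOT (((Y IMPLIES W) IMPLIES Y) IMPLIES ((W AND X) OR (X OR Y))) AND NOT (W OR V)) AND ((V IMPLIES U) OR Y)) = false IMPLIES true = true

true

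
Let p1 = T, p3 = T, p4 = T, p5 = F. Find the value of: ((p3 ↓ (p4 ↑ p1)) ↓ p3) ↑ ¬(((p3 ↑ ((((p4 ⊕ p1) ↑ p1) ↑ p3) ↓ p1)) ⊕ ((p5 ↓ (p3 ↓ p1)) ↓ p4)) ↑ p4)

Substituting p1=T, p3=T, p4=T, p5=F:
p4 ↑ p1 = T ↑ T = F
p3 ↓ (p4 ↑ p1) = T ↓ F = F
(p3 ↓ (p4 ↑ p1)) ↓ p3 = F ↓ T = F
p4 ⊕ p1 = T ⊕ T = F
(p4 ⊕ p1) ↑ p1 = F ↑ T = T
((p4 ⊕ p1) ↑ p1) ↑ p3 = T ↑ T = F
(((p4 ⊕ p1) ↑ p1) ↑ p3) ↓ p1 = F ↓ T = F
p3 ↑ ((((p4 ⊕ p1) ↑ p1) ↑ p3) ↓ p1) = T ↑ F = T
p3 ↓ p1 = T ↓ T = F
p5 ↓ (p3 ↓ p1) = F ↓ F = T
(p5 ↓ (p3 ↓ p1)) ↓ p4 = T ↓ T = F
(p3 ↑ ((((p4 ⊕ p1) ↑ p1) ↑ p3) ↓ p1)) ⊕ ((p5 ↓ (p3 ↓ p1)) ↓ p4) = T ⊕ F = T
((p3 ↑ ((((p4 ⊕ p1) ↑ p1) ↑ p3) ↓ p1)) ⊕ ((p5 ↓ (p3 ↓ p1)) ↓ p4)) ↑ p4 = T ↑ T = F
¬(((p3 ↑ ((((p4 ⊕ p1) ↑ p1) ↑ p3) ↓ p1)) ⊕ ((p5 ↓ (p3 ↓ p1)) ↓ p4)) ↑ p4) = ¬F = T
((p3 ↓ (p4 ↑ p1)) ↓ p3) ↑ ¬(((p3 ↑ ((((p4 ⊕ p1) ↑ p1) ↑ p3) ↓ p1)) ⊕ ((p5 ↓ (p3 ↓ p1)) ↓ p4)) ↑ p4) = F ↑ T = T

T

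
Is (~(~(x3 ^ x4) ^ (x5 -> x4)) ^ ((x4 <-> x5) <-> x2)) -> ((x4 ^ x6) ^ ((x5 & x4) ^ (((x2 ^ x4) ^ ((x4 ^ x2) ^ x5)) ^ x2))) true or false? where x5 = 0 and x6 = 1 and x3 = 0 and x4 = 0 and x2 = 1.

1

x3 ^ x4 = 0 ^ 0 = 0
~(x3 ^ x4) = ~0 = 1
x5 -> x4 = 0 -> 0 = 1
~(x3 ^ x4) ^ (x5 -> x4) = 1 ^ 1 = 0
~(~(x3 ^ x4) ^ (x5 -> x4)) = ~0 = 1
x4 <-> x5 = 0 <-> 0 = 1
(x4 <-> x5) <-> x2 = 1 <-> 1 = 1
~(~(x3 ^ x4) ^ (x5 -> x4)) ^ ((x4 <-> x5) <-> x2) = 1 ^ 1 = 0
x4 ^ x6 = 0 ^ 1 = 1
x5 & x4 = 0 & 0 = 0
x2 ^ x4 = 1 ^ 0 = 1
x4 ^ x2 = 0 ^ 1 = 1
(x4 ^ x2) ^ x5 = 1 ^ 0 = 1
(x2 ^ x4) ^ ((x4 ^ x2) ^ x5) = 1 ^ 1 = 0
((x2 ^ x4) ^ ((x4 ^ x2) ^ x5)) ^ x2 = 0 ^ 1 = 1
(x5 & x4) ^ (((x2 ^ x4) ^ ((x4 ^ x2) ^ x5)) ^ x2) = 0 ^ 1 = 1
(x4 ^ x6) ^ ((x5 & x4) ^ (((x2 ^ x4) ^ ((x4 ^ x2) ^ x5)) ^ x2)) = 1 ^ 1 = 0
(~(~(x3 ^ x4) ^ (x5 -> x4)) ^ ((x4 <-> x5) <-> x2)) -> ((x4 ^ x6) ^ ((x5 & x4) ^ (((x2 ^ x4) ^ ((x4 ^ x2) ^ x5)) ^ x2))) = 0 -> 0 = 1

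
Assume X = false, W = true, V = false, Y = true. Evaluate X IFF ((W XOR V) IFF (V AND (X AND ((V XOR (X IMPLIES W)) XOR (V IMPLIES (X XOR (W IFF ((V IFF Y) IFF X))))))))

true

Substituting X=false, W=true, V=false, Y=true:
W XOR V = true XOR false = true
X IMPLIES W = false IMPLIES true = true
V XOR (X IMPLIES W) = false XOR true = true
V IFF Y = false IFF true = false
(V IFF Y) IFF X = false IFF false = true
W IFF ((V IFF Y) IFF X) = true IFF true = true
X XOR (W IFF ((V IFF Y) IFF X)) = false XOR true = true
V IMPLIES (X XOR (W IFF ((V IFF Y) IFF X))) = false IMPLIES true = true
(V XOR (X IMPLIES W)) XOR (V IMPLIES (X XOR (W IFF ((V IFF Y) IFF X)))) = true XOR true = false
X AND ((V XOR (X IMPLIES W)) XOR (V IMPLIES (X XOR (W IFF ((V IFF Y) IFF X))))) = false AND false = false
V AND (X AND ((V XOR (X IMPLIES W)) XOR (V IMPLIES (X XOR (W IFF ((V IFF Y) IFF X)))))) = false AND false = false
(W XOR V) IFF (V AND (X AND ((V XOR (X IMPLIES W)) XOR (V IMPLIES (X XOR (W IFF ((V IFF Y) IFF X))))))) = true IFF false = false
X IFF ((W XOR V) IFF (V AND (X AND ((V XOR (X IMPLIES W)) XOR (V IMPLIES (X XOR (W IFF ((V IFF Y) IFF X)))))))) = false IFF false = true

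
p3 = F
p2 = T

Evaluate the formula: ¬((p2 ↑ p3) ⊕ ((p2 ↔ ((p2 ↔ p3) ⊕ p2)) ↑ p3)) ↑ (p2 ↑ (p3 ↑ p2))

p2 ↑ p3 = T ↑ F = T
p2 ↔ p3 = T ↔ F = F
(p2 ↔ p3) ⊕ p2 = F ⊕ T = T
p2 ↔ ((p2 ↔ p3) ⊕ p2) = T ↔ T = T
(p2 ↔ ((p2 ↔ p3) ⊕ p2)) ↑ p3 = T ↑ F = T
(p2 ↑ p3) ⊕ ((p2 ↔ ((p2 ↔ p3) ⊕ p2)) ↑ p3) = T ⊕ T = F
¬((p2 ↑ p3) ⊕ ((p2 ↔ ((p2 ↔ p3) ⊕ p2)) ↑ p3)) = ¬F = T
p3 ↑ p2 = F ↑ T = T
p2 ↑ (p3 ↑ p2) = T ↑ T = F
¬((p2 ↑ p3) ⊕ ((p2 ↔ ((p2 ↔ p3) ⊕ p2)) ↑ p3)) ↑ (p2 ↑ (p3 ↑ p2)) = T ↑ F = T

T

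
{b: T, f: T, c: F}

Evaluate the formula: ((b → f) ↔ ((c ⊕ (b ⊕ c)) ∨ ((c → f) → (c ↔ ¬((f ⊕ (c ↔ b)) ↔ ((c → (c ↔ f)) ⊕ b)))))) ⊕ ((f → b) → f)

F

Substituting b=T, f=T, c=F:
b → f = T → T = T
b ⊕ c = T ⊕ F = T
c ⊕ (b ⊕ c) = F ⊕ T = T
c → f = F → T = T
c ↔ b = F ↔ T = F
f ⊕ (c ↔ b) = T ⊕ F = T
c ↔ f = F ↔ T = F
c → (c ↔ f) = F → F = T
(c → (c ↔ f)) ⊕ b = T ⊕ T = F
(f ⊕ (c ↔ b)) ↔ ((c → (c ↔ f)) ⊕ b) = T ↔ F = F
¬((f ⊕ (c ↔ b)) ↔ ((c → (c ↔ f)) ⊕ b)) = ¬F = T
c ↔ ¬((f ⊕ (c ↔ b)) ↔ ((c → (c ↔ f)) ⊕ b)) = F ↔ T = F
(c → f) → (c ↔ ¬((f ⊕ (c ↔ b)) ↔ ((c → (c ↔ f)) ⊕ b))) = T → F = F
(c ⊕ (b ⊕ c)) ∨ ((c → f) → (c ↔ ¬((f ⊕ (c ↔ b)) ↔ ((c → (c ↔ f)) ⊕ b)))) = T ∨ F = T
(b → f) ↔ ((c ⊕ (b ⊕ c)) ∨ ((c → f) → (c ↔ ¬((f ⊕ (c ↔ b)) ↔ ((c → (c ↔ f)) ⊕ b))))) = T ↔ T = T
f → b = T → T = T
(f → b) → f = T → T = T
((b → f) ↔ ((c ⊕ (b ⊕ c)) ∨ ((c → f) → (c ↔ ¬((f ⊕ (c ↔ b)) ↔ ((c → (c ↔ f)) ⊕ b)))))) ⊕ ((f → b) → f) = T ⊕ T = F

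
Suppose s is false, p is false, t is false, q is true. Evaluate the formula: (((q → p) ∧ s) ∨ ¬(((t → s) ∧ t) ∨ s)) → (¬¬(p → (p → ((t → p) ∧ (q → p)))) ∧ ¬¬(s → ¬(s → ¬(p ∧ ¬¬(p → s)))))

q → p = T → F = F
(q → p) ∧ s = F ∧ F = F
t → s = F → F = T
(t → s) ∧ t = T ∧ F = F
((t → s) ∧ t) ∨ s = F ∨ F = F
¬(((t → s) ∧ t) ∨ s) = ¬F = T
((q → p) ∧ s) ∨ ¬(((t → s) ∧ t) ∨ s) = F ∨ T = T
t → p = F → F = T
q → p = T → F = F
(t → p) ∧ (q → p) = T ∧ F = F
p → ((t → p) ∧ (q → p)) = F → F = T
p → (p → ((t → p) ∧ (q → p))) = F → T = T
¬(p → (p → ((t → p) ∧ (q → p)))) = ¬T = F
¬¬(p → (p → ((t → p) ∧ (q → p)))) = ¬F = T
p → s = F → F = T
¬(p → s) = ¬T = F
¬¬(p → s) = ¬F = T
p ∧ ¬¬(p → s) = F ∧ T = F
¬(p ∧ ¬¬(p → s)) = ¬F = T
s → ¬(p ∧ ¬¬(p → s)) = F → T = T
¬(s → ¬(p ∧ ¬¬(p → s))) = ¬T = F
s → ¬(s → ¬(p ∧ ¬¬(p → s))) = F → F = T
¬(s → ¬(s → ¬(p ∧ ¬¬(p → s)))) = ¬T = F
¬¬(s → ¬(s → ¬(p ∧ ¬¬(p → s)))) = ¬F = T
¬¬(p → (p → ((t → p) ∧ (q → p)))) ∧ ¬¬(s → ¬(s → ¬(p ∧ ¬¬(p → s)))) = T ∧ T = T
(((q → p) ∧ s) ∨ ¬(((t → s) ∧ t) ∨ s)) → (¬¬(p → (p → ((t → p) ∧ (q → p)))) ∧ ¬¬(s → ¬(s → ¬(p ∧ ¬¬(p → s))))) = T → T = T

T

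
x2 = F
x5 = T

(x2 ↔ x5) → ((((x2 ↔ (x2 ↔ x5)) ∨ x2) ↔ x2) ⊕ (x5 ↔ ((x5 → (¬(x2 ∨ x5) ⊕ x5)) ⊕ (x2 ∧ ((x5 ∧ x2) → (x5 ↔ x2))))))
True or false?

x2 ↔ x5 = F ↔ T = F
x2 ↔ x5 = F ↔ T = F
x2 ↔ (x2 ↔ x5) = F ↔ F = T
(x2 ↔ (x2 ↔ x5)) ∨ x2 = T ∨ F = T
((x2 ↔ (x2 ↔ x5)) ∨ x2) ↔ x2 = T ↔ F = F
x2 ∨ x5 = F ∨ T = T
¬(x2 ∨ x5) = ¬T = F
¬(x2 ∨ x5) ⊕ x5 = F ⊕ T = T
x5 → (¬(x2 ∨ x5) ⊕ x5) = T → T = T
x5 ∧ x2 = T ∧ F = F
x5 ↔ x2 = T ↔ F = F
(x5 ∧ x2) → (x5 ↔ x2) = F → F = T
x2 ∧ ((x5 ∧ x2) → (x5 ↔ x2)) = F ∧ T = F
(x5 → (¬(x2 ∨ x5) ⊕ x5)) ⊕ (x2 ∧ ((x5 ∧ x2) → (x5 ↔ x2))) = T ⊕ F = T
x5 ↔ ((x5 → (¬(x2 ∨ x5) ⊕ x5)) ⊕ (x2 ∧ ((x5 ∧ x2) → (x5 ↔ x2)))) = T ↔ T = T
(((x2 ↔ (x2 ↔ x5)) ∨ x2) ↔ x2) ⊕ (x5 ↔ ((x5 → (¬(x2 ∨ x5) ⊕ x5)) ⊕ (x2 ∧ ((x5 ∧ x2) → (x5 ↔ x2))))) = F ⊕ T = T
(x2 ↔ x5) → ((((x2 ↔ (x2 ↔ x5)) ∨ x2) ↔ x2) ⊕ (x5 ↔ ((x5 → (¬(x2 ∨ x5) ⊕ x5)) ⊕ (x2 ∧ ((x5 ∧ x2) → (x5 ↔ x2)))))) = F → T = T

T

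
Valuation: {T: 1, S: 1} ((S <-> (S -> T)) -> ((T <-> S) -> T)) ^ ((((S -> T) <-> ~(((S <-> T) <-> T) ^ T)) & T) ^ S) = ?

S -> T = 1 -> 1 = 1
S <-> (S -> T) = 1 <-> 1 = 1
T <-> S = 1 <-> 1 = 1
(T <-> S) -> T = 1 -> 1 = 1
(S <-> (S -> T)) -> ((T <-> S) -> T) = 1 -> 1 = 1
S -> T = 1 -> 1 = 1
S <-> T = 1 <-> 1 = 1
(S <-> T) <-> T = 1 <-> 1 = 1
((S <-> T) <-> T) ^ T = 1 ^ 1 = 0
~(((S <-> T) <-> T) ^ T) = ~0 = 1
(S -> T) <-> ~(((S <-> T) <-> T) ^ T) = 1 <-> 1 = 1
((S -> T) <-> ~(((S <-> T) <-> T) ^ T)) & T = 1 & 1 = 1
(((S -> T) <-> ~(((S <-> T) <-> T) ^ T)) & T) ^ S = 1 ^ 1 = 0
((S <-> (S -> T)) -> ((T <-> S) -> T)) ^ ((((S -> T) <-> ~(((S <-> T) <-> T) ^ T)) & T) ^ S) = 1 ^ 0 = 1

1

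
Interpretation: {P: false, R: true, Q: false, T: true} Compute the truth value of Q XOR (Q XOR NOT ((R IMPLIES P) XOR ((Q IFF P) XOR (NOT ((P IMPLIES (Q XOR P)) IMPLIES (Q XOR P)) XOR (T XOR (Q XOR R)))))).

R IMPLIES P = true IMPLIES false = false
Q IFF P = false IFF false = true
Q XOR P = false XOR false = false
P IMPLIES (Q XOR P) = false IMPLIES false = true
Q XOR P = false XOR false = false
(P IMPLIES (Q XOR P)) IMPLIES (Q XOR P) = true IMPLIES false = false
NOT ((P IMPLIES (Q XOR P)) IMPLIES (Q XOR P)) = NOT false = true
Q XOR R = false XOR true = true
T XOR (Q XOR R) = true XOR true = false
NOT ((P IMPLIES (Q XOR P)) IMPLIES (Q XOR P)) XOR (T XOR (Q XOR R)) = true XOR false = true
(Q IFF P) XOR (NOT ((P IMPLIES (Q XOR P)) IMPLIES (Q XOR P)) XOR (T XOR (Q XOR R))) = true XOR true = false
(R IMPLIES P) XOR ((Q IFF P) XOR (NOT ((P IMPLIES (Q XOR P)) IMPLIES (Q XOR P)) XOR (T XOR (Q XOR R)))) = false XOR false = false
NOT ((R IMPLIES P) XOR ((Q IFF P) XOR (NOT ((P IMPLIES (Q XOR P)) IMPLIES (Q XOR P)) XOR (T XOR (Q XOR R))))) = NOT false = true
Q XOR NOT ((R IMPLIES P) XOR ((Q IFF P) XOR (NOT ((P IMPLIES (Q XOR P)) IMPLIES (Q XOR P)) XOR (T XOR (Q XOR R))))) = false XOR true = true
Q XOR (Q XOR NOT ((R IMPLIES P) XOR ((Q IFF P) XOR (NOT ((P IMPLIES (Q XOR P)) IMPLIES (Q XOR P)) XOR (T XOR (Q XOR R)))))) = false XOR true = true

true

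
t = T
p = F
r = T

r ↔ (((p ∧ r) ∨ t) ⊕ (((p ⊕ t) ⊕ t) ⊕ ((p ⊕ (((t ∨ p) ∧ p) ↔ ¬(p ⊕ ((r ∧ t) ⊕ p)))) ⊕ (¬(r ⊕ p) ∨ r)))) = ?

T

p ∧ r = F ∧ T = F
(p ∧ r) ∨ t = F ∨ T = T
p ⊕ t = F ⊕ T = T
(p ⊕ t) ⊕ t = T ⊕ T = F
t ∨ p = T ∨ F = T
(t ∨ p) ∧ p = T ∧ F = F
r ∧ t = T ∧ T = T
(r ∧ t) ⊕ p = T ⊕ F = T
p ⊕ ((r ∧ t) ⊕ p) = F ⊕ T = T
¬(p ⊕ ((r ∧ t) ⊕ p)) = ¬T = F
((t ∨ p) ∧ p) ↔ ¬(p ⊕ ((r ∧ t) ⊕ p)) = F ↔ F = T
p ⊕ (((t ∨ p) ∧ p) ↔ ¬(p ⊕ ((r ∧ t) ⊕ p))) = F ⊕ T = T
r ⊕ p = T ⊕ F = T
¬(r ⊕ p) = ¬T = F
¬(r ⊕ p) ∨ r = F ∨ T = T
(p ⊕ (((t ∨ p) ∧ p) ↔ ¬(p ⊕ ((r ∧ t) ⊕ p)))) ⊕ (¬(r ⊕ p) ∨ r) = T ⊕ T = F
((p ⊕ t) ⊕ t) ⊕ ((p ⊕ (((t ∨ p) ∧ p) ↔ ¬(p ⊕ ((r ∧ t) ⊕ p)))) ⊕ (¬(r ⊕ p) ∨ r)) = F ⊕ F = F
((p ∧ r) ∨ t) ⊕ (((p ⊕ t) ⊕ t) ⊕ ((p ⊕ (((t ∨ p) ∧ p) ↔ ¬(p ⊕ ((r ∧ t) ⊕ p)))) ⊕ (¬(r ⊕ p) ∨ r))) = T ⊕ F = T
r ↔ (((p ∧ r) ∨ t) ⊕ (((p ⊕ t) ⊕ t) ⊕ ((p ⊕ (((t ∨ p) ∧ p) ↔ ¬(p ⊕ ((r ∧ t) ⊕ p)))) ⊕ (¬(r ⊕ p) ∨ r)))) = T ↔ T = T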